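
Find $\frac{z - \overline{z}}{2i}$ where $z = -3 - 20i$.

z - conjugate(z) = 2bi
(z - conjugate(z))/(2i) = 2bi/(2i) = b = -20


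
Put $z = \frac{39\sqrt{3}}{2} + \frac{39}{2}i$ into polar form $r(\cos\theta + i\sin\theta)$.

r = |z| = sqrt(a^2 + b^2) = sqrt((39*sqrt(3)/2)^2 + (39/2)^2) = sqrt(4563/4 + 1521/4) = sqrt(1521) = 39
θ = arctan(b/a) = arctan(19.5/33.775) (quadrant-adjusted) = 30°
z = 39(cos 30° + i sin 30°)


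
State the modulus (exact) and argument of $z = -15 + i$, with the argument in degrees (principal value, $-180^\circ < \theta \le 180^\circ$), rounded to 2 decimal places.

|z| = sqrt((-15)^2 + 1^2) = sqrt(226)
arg(z) = arctan(b/a) = arctan(1/-15) (quadrant-adjusted) = 176.19°


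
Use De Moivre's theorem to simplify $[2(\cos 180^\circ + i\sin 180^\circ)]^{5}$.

By De Moivre: z^n = r^n(cos(nθ) + i sin(nθ))
= 2^5(cos(5*180°) + i sin(5*180°))
= 32(cos 180° + i sin 180°)
= -32


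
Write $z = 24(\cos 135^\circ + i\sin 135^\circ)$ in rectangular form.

a = r cos θ = 24 * -sqrt(2)/2 = -12*sqrt(2)
b = r sin θ = 24 * sqrt(2)/2 = 12*sqrt(2)
z = -12*sqrt(2) + 12*sqrt(2)i


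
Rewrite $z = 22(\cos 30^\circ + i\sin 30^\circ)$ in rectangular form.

a = r cos θ = 22 * sqrt(3)/2 = 11*sqrt(3)
b = r sin θ = 22 * 1/2 = 11
z = 11*sqrt(3) + 11i


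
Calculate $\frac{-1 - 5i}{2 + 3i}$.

Multiply numerator and denominator by conjugate (2 - 3i):
= (-1 - 5i)(2 - 3i) / (2^2 + 3^2)
= (-17 - 7i) / 13
= -17/13 - (7/13)i


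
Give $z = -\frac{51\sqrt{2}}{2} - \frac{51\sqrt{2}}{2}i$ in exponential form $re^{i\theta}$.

r = |z| = sqrt((-51*sqrt(2)/2)^2 + (-51*sqrt(2)/2)^2) = sqrt(2601/2 + 2601/2) = sqrt(2601) = 51
θ = arctan(b/a) = arctan(-36.0624/-36.0624) (quadrant-adjusted) = -135° = -3π/4
z = 51e^(-i*3π/4)


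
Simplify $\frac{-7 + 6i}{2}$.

Divisor is real, so divide each part by 2:
= -7/2 + 3i


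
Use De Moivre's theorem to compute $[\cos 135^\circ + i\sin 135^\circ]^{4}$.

By De Moivre: z^n = r^n(cos(nθ) + i sin(nθ))
= 1^4(cos(4*135°) + i sin(4*135°))
= 1(cos 180° + i sin 180°)
= -1


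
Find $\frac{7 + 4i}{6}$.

Divisor is real, so divide each part by 6:
= 7/6 + (2/3)i


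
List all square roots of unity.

ω_k = e^(2πik/2) = cos(2πk/2) + i sin(2πk/2) for k = 0, 1, ..., 1
Roots: 1, -1


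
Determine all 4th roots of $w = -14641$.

|w| = 14641, arg(w) = 180°
Root modulus = 14641^(1/4) = 11
Root arguments: θ_k = (180° + 360°k)/4 for k = 0, 1, ..., 3
Roots: 11*sqrt(2)/2 + (11*sqrt(2)/2)i, -11*sqrt(2)/2 + (11*sqrt(2)/2)i, -11*sqrt(2)/2 - (11*sqrt(2)/2)i, 11*sqrt(2)/2 - (11*sqrt(2)/2)i


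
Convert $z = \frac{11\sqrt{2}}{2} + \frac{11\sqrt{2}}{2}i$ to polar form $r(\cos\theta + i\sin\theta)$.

r = |z| = sqrt(a^2 + b^2) = sqrt((11*sqrt(2)/2)^2 + (11*sqrt(2)/2)^2) = sqrt(121/2 + 121/2) = sqrt(121) = 11
θ = arctan(b/a) = arctan(7.7782/7.7782) (quadrant-adjusted) = 45°
z = 11(cos 45° + i sin 45°)


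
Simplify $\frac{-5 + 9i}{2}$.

Divisor is real, so divide each part by 2:
= -5/2 + (9/2)i


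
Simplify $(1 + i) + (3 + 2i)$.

(1 + 3) + (1 + 2)i = 4 + 3i


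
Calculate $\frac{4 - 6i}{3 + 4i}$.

Multiply numerator and denominator by conjugate (3 - 4i):
= (4 - 6i)(3 - 4i) / (3^2 + 4^2)
= (-12 - 34i) / 25
= -12/25 - (34/25)i


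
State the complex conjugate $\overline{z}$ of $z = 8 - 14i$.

If z = a + bi, then conjugate(z) = a - bi
conjugate(8 - 14i) = 8 + 14i


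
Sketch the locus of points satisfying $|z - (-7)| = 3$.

|z - z0| = r describes a circle centered at z0 with radius r
Here z0 = -7 and r = 3
Locus: Circle centered at (-7, 0) with radius 3


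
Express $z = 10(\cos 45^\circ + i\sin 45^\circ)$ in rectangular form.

a = r cos θ = 10 * sqrt(2)/2 = 5*sqrt(2)
b = r sin θ = 10 * sqrt(2)/2 = 5*sqrt(2)
z = 5*sqrt(2) + 5*sqrt(2)i


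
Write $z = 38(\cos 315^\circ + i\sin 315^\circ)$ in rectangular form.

a = r cos θ = 38 * sqrt(2)/2 = 19*sqrt(2)
b = r sin θ = 38 * -sqrt(2)/2 = -19*sqrt(2)
z = 19*sqrt(2) - 19*sqrt(2)i


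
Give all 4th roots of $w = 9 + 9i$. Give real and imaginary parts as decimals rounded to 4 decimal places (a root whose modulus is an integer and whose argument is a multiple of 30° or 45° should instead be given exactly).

|w| = sqrt(162) ≈ 12.727922, arg(w) = 45°
Root modulus = sqrt(162)^(1/4) ≈ 1.888815
Root arguments: θ_k = (45° + 360°k)/4 for k = 0, 1, ..., 3
Compute each root as (root modulus)(cos θ_k + i sin θ_k) using full-precision intermediates, then round to 4 decimal places.
Roots: 1.8525 + 0.3685i, -0.3685 + 1.8525i, -1.8525 - 0.3685i, 0.3685 - 1.8525i


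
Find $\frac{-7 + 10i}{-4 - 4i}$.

Multiply numerator and denominator by conjugate (-4 + 4i):
= (-7 + 10i)(-4 + 4i) / ((-4)^2 + (-4)^2)
= (-12 - 68i) / 32
Divide through by 4: (-3 - 17i) / 8
= -3/8 - (17/8)i


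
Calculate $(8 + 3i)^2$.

(a + bi)^2 = a^2 - b^2 + 2abi
= 8^2 - 3^2 + 2*8*3i
= 55 + 48i


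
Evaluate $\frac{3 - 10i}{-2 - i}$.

Multiply numerator and denominator by conjugate (-2 + i):
= (3 - 10i)(-2 + i) / ((-2)^2 + (-1)^2)
= (4 + 23i) / 5
= 4/5 + (23/5)i


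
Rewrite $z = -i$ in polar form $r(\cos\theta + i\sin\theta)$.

r = |z| = sqrt(a^2 + b^2) = sqrt((0)^2 + (-1)^2) = sqrt(0 + 1) = sqrt(1) = 1
a = 0 and b < 0, so z lies on the negative imaginary axis: θ = 270°
z = 1(cos 270° + i sin 270°)


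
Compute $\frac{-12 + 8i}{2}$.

Divisor is real, so divide each part by 2:
= -6 + 4i


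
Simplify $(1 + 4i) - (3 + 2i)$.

(1 - 3) + (4 - 2)i = -2 + 2i


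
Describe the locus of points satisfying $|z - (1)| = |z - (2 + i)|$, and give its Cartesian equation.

|z - z1| = |z - z2| means z is equidistant from z1 and z2,
i.e. the perpendicular bisector of the segment from (1, 0) to (2, 1) (midpoint (3/2, 1/2)).
With z = x + yi, square both sides:
(x - 1)^2 + (y - 0)^2 = (x - 2)^2 + (y - 1)^2
The x^2 and y^2 terms cancel: 2x + 2y = 5 - 1 = 4
Simplify: x + y = 2
Locus: Perpendicular bisector of the segment from (1, 0) to (2, 1): the line x + y = 2


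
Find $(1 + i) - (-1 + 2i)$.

(1 - (-1)) + (1 - 2)i = 2 - i


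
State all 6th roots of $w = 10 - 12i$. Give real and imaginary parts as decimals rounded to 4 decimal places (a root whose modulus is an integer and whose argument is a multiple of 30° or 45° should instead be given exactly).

|w| = sqrt(244) ≈ 15.620499, arg(w) ≈ 309.805571°
Root modulus = sqrt(244)^(1/6) ≈ 1.581063
Root arguments: θ_k = (arg(w) + 360°k)/6 for k = 0, 1, ..., 5
Compute each root as (root modulus)(cos θ_k + i sin θ_k) using full-precision intermediates, then round to 4 decimal places.
Roots: 0.9813 + 1.2397i, -0.5829 + 1.4697i, -1.5642 + 0.2300i, -0.9813 - 1.2397i, 0.5829 - 1.4697i, 1.5642 - 0.2300i


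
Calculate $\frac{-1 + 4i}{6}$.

Divisor is real, so divide each part by 6:
= -1/6 + (2/3)i


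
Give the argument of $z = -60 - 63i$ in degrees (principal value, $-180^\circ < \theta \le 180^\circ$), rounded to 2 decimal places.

θ = arctan(b/a) = arctan(-63/-60) (quadrant-adjusted) = -133.60°


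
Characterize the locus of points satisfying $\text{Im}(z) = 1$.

Im(z) = y where z = x + yi; the equation y = 1 is satisfied by all points with that y-coordinate
Locus: Horizontal line y = 1


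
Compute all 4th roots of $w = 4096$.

|w| = 4096, arg(w) = 0°
Root modulus = 4096^(1/4) = 8
Root arguments: θ_k = (0° + 360°k)/4 for k = 0, 1, ..., 3
Roots: 8, 8i, -8, -8i


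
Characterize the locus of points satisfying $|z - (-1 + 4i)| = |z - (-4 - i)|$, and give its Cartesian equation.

|z - z1| = |z - z2| means z is equidistant from z1 and z2,
i.e. the perpendicular bisector of the segment from (-1, 4) to (-4, -1) (midpoint (-5/2, 3/2)).
With z = x + yi, square both sides:
(x - (-1))^2 + (y - 4)^2 = (x - (-4))^2 + (y - (-1))^2
The x^2 and y^2 terms cancel: -6x + (-10)y = 17 - 17 = 0
Simplify: 3x + 5y = 0
Locus: Perpendicular bisector of the segment from (-1, 4) to (-4, -1): the line 3x + 5y = 0


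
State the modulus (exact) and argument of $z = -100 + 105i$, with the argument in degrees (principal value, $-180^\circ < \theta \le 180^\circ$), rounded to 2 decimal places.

|z| = sqrt((-100)^2 + 105^2) = 145
arg(z) = arctan(b/a) = arctan(105/-100) (quadrant-adjusted) = 133.60°


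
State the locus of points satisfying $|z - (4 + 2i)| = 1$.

|z - z0| = r describes a circle centered at z0 with radius r
Here z0 = 4 + 2i and r = 1
Locus: Circle centered at (4, 2) with radius 1


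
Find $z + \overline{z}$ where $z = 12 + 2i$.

z + conjugate(z) = (a + bi) + (a - bi) = 2a
= 2 * 12 = 24


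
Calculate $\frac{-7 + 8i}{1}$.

Divisor is real, so divide each part by 1:
= -7 + 8i


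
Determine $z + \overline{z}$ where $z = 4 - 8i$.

z + conjugate(z) = (a + bi) + (a - bi) = 2a
= 2 * 4 = 8


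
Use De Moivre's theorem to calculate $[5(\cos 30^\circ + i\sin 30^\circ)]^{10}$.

By De Moivre: z^n = r^n(cos(nθ) + i sin(nθ))
= 5^10(cos(10*30°) + i sin(10*30°))
= 9765625(cos 300° + i sin 300°)
= 9765625/2 - (9765625*sqrt(3)/2)i


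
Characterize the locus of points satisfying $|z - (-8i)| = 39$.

|z - z0| = r describes a circle centered at z0 with radius r
Here z0 = -8i and r = 39
Locus: Circle centered at (0, -8) with radius 39


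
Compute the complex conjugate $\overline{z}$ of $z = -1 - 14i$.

If z = a + bi, then conjugate(z) = a - bi
conjugate(-1 - 14i) = -1 + 14i


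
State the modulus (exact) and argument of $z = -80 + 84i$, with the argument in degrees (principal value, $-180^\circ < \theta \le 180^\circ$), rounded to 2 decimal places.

|z| = sqrt((-80)^2 + 84^2) = 116
arg(z) = arctan(b/a) = arctan(84/-80) (quadrant-adjusted) = 133.60°


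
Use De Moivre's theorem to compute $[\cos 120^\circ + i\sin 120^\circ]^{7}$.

By De Moivre: z^n = r^n(cos(nθ) + i sin(nθ))
= 1^7(cos(7*120°) + i sin(7*120°))
= 1(cos 120° + i sin 120°)
= -1/2 + (sqrt(3)/2)i


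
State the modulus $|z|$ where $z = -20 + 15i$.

|z| = sqrt(a^2 + b^2) = sqrt((-20)^2 + 15^2) = sqrt(625) = 25


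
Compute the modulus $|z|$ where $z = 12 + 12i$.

|z| = sqrt(a^2 + b^2) = sqrt(12^2 + 12^2) = sqrt(288) = sqrt(288)


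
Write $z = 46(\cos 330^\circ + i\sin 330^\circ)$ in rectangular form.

a = r cos θ = 46 * sqrt(3)/2 = 23*sqrt(3)
b = r sin θ = 46 * -1/2 = -23
z = 23*sqrt(3) - 23i


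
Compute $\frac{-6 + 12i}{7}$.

Divisor is real, so divide each part by 7:
= -6/7 + (12/7)i


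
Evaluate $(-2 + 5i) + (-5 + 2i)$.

(-2 + (-5)) + (5 + 2)i = -7 + 7i


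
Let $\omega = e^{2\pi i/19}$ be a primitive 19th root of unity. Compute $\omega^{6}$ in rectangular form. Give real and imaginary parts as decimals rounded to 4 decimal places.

ω^6 = e^(2πi·6/19) = e^(i·12π/19)
= cos(12π/19) + i sin(12π/19)
= -0.4017 + 0.9158i


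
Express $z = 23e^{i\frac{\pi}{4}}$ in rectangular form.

a = r cos θ = 23 * sqrt(2)/2 = 23*sqrt(2)/2
b = r sin θ = 23 * sqrt(2)/2 = 23*sqrt(2)/2
z = 23*sqrt(2)/2 + (23*sqrt(2)/2)i


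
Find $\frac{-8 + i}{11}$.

Divisor is real, so divide each part by 11:
= -8/11 + (1/11)i


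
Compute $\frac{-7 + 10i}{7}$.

Divisor is real, so divide each part by 7:
= -1 + (10/7)i


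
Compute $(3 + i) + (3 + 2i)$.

(3 + 3) + (1 + 2)i = 6 + 3i


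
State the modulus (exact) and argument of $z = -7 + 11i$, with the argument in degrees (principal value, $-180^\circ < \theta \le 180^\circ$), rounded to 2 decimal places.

|z| = sqrt((-7)^2 + 11^2) = sqrt(170)
arg(z) = arctan(b/a) = arctan(11/-7) (quadrant-adjusted) = 122.47°


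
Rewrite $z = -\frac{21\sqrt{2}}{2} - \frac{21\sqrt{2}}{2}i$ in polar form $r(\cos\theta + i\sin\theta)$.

r = |z| = sqrt(a^2 + b^2) = sqrt((-21*sqrt(2)/2)^2 + (-21*sqrt(2)/2)^2) = sqrt(441/2 + 441/2) = sqrt(441) = 21
θ = arctan(b/a) = arctan(-14.8492/-14.8492) (quadrant-adjusted) = 225°
z = 21(cos 225° + i sin 225°)


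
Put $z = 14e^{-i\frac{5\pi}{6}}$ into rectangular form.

a = r cos θ = 14 * -sqrt(3)/2 = -7*sqrt(3)
b = r sin θ = 14 * -1/2 = -7
z = -7*sqrt(3) - 7i


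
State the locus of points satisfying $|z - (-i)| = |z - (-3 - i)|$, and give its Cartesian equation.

|z - z1| = |z - z2| means z is equidistant from z1 and z2,
i.e. the perpendicular bisector of the segment from (0, -1) to (-3, -1) (midpoint (-3/2, -1)).
With z = x + yi, square both sides:
(x - 0)^2 + (y - (-1))^2 = (x - (-3))^2 + (y - (-1))^2
The x^2 and y^2 terms cancel: -6x + 0y = 10 - 1 = 9
Simplify: x = -3/2
Locus: Perpendicular bisector of the segment from (0, -1) to (-3, -1): the line x = -3/2


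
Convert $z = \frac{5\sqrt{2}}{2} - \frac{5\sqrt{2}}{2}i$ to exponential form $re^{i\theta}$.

r = |z| = sqrt((5*sqrt(2)/2)^2 + (-5*sqrt(2)/2)^2) = sqrt(25/2 + 25/2) = sqrt(25) = 5
θ = arctan(b/a) = arctan(-3.5355/3.5355) (quadrant-adjusted) = -45° = -π/4
z = 5e^(-i*π/4)


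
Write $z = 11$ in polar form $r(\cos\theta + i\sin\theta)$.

r = |z| = sqrt(a^2 + b^2) = sqrt((11)^2 + (0)^2) = sqrt(121 + 0) = sqrt(121) = 11
b = 0 and a > 0, so z lies on the positive real axis: θ = 0°
z = 11(cos 0° + i sin 0°)


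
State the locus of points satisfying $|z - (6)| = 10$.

|z - z0| = r describes a circle centered at z0 with radius r
Here z0 = 6 and r = 10
Locus: Circle centered at (6, 0) with radius 10


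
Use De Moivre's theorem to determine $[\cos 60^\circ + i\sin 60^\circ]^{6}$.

By De Moivre: z^n = r^n(cos(nθ) + i sin(nθ))
= 1^6(cos(6*60°) + i sin(6*60°))
= 1(cos 0° + i sin 0°)
= 1


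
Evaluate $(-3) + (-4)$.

(-3 + (-4)) + (0 + 0)i = -7


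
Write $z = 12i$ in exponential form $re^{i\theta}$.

r = |z| = sqrt((0)^2 + (12)^2) = sqrt(0 + 144) = sqrt(144) = 12
a = 0 and b > 0, so z lies on the positive imaginary axis: θ = 90° = π/2
z = 12e^(i*π/2)


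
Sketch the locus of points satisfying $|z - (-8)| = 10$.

|z - z0| = r describes a circle centered at z0 with radius r
Here z0 = -8 and r = 10
Locus: Circle centered at (-8, 0) with radius 10


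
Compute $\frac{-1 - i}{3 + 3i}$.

Multiply numerator and denominator by conjugate (3 - 3i):
= (-1 - i)(3 - 3i) / (3^2 + 3^2)
= (-6) / 18
Divide through by 6: (-1) / 3
= -1/3


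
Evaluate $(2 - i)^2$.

(a + bi)^2 = a^2 - b^2 + 2abi
= 2^2 - (-1)^2 + 2*2*(-1)i
= 3 - 4i


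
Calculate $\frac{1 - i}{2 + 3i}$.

Multiply numerator and denominator by conjugate (2 - 3i):
= (1 - i)(2 - 3i) / (2^2 + 3^2)
= (-1 - 5i) / 13
= -1/13 - (5/13)i


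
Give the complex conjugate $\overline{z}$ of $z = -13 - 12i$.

If z = a + bi, then conjugate(z) = a - bi
conjugate(-13 - 12i) = -13 + 12i


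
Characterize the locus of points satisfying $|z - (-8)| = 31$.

|z - z0| = r describes a circle centered at z0 with radius r
Here z0 = -8 and r = 31
Locus: Circle centered at (-8, 0) with radius 31


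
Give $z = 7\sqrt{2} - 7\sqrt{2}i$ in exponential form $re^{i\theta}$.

r = |z| = sqrt((7*sqrt(2))^2 + (-7*sqrt(2))^2) = sqrt(98 + 98) = sqrt(196) = 14
θ = arctan(b/a) = arctan(-9.8995/9.8995) (quadrant-adjusted) = -45° = -π/4
z = 14e^(-i*π/4)


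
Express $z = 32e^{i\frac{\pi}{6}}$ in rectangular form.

a = r cos θ = 32 * sqrt(3)/2 = 16*sqrt(3)
b = r sin θ = 32 * 1/2 = 16
z = 16*sqrt(3) + 16i


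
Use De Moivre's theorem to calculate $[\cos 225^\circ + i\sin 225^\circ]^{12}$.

By De Moivre: z^n = r^n(cos(nθ) + i sin(nθ))
= 1^12(cos(12*225°) + i sin(12*225°))
= 1(cos 180° + i sin 180°)
= -1


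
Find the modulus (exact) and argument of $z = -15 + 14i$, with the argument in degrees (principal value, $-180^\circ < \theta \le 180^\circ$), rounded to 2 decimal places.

|z| = sqrt((-15)^2 + 14^2) = sqrt(421)
arg(z) = arctan(b/a) = arctan(14/-15) (quadrant-adjusted) = 136.97°


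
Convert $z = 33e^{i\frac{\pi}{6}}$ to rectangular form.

a = r cos θ = 33 * sqrt(3)/2 = 33*sqrt(3)/2
b = r sin θ = 33 * 1/2 = 33/2
z = 33*sqrt(3)/2 + (33/2)i


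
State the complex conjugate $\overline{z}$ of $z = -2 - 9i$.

If z = a + bi, then conjugate(z) = a - bi
conjugate(-2 - 9i) = -2 + 9i


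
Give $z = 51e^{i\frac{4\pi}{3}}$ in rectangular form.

a = r cos θ = 51 * -1/2 = -51/2
b = r sin θ = 51 * -sqrt(3)/2 = -51*sqrt(3)/2
z = -51/2 - (51*sqrt(3)/2)i


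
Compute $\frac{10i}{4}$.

Divisor is real, so divide each part by 4:
= 0 + (5/2)i


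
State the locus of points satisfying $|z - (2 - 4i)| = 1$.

|z - z0| = r describes a circle centered at z0 with radius r
Here z0 = 2 - 4i and r = 1
Locus: Circle centered at (2, -4) with radius 1


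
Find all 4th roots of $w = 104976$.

|w| = 104976, arg(w) = 0°
Root modulus = 104976^(1/4) = 18
Root arguments: θ_k = (0° + 360°k)/4 for k = 0, 1, ..., 3
Roots: 18, 18i, -18, -18i


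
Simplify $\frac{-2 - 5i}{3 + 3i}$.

Multiply numerator and denominator by conjugate (3 - 3i):
= (-2 - 5i)(3 - 3i) / (3^2 + 3^2)
= (-21 - 9i) / 18
Divide through by 3: (-7 - 3i) / 6
= -7/6 - (1/2)i


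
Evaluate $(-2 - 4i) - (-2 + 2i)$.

(-2 - (-2)) + (-4 - 2)i = -6i


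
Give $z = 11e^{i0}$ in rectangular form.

a = r cos θ = 11 * 1 = 11
b = r sin θ = 11 * 0 = 0
z = 11


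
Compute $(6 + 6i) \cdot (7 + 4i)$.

(a1*a2 - b1*b2) + (a1*b2 + b1*a2)i
= (42 - 24) + (24 + 42)i
= 18 + 66i


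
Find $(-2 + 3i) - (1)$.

(-2 - 1) + (3 - 0)i = -3 + 3i


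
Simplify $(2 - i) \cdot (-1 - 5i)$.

(a1*a2 - b1*b2) + (a1*b2 + b1*a2)i
= (-2 - 5) + (-10 + 1)i
= -7 - 9i


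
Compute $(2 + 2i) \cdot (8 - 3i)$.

(a1*a2 - b1*b2) + (a1*b2 + b1*a2)i
= (16 - (-6)) + (-6 + 16)i
= 22 + 10i


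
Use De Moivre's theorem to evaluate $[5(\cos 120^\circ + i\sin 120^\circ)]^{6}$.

By De Moivre: z^n = r^n(cos(nθ) + i sin(nθ))
= 5^6(cos(6*120°) + i sin(6*120°))
= 15625(cos 0° + i sin 0°)
= 15625


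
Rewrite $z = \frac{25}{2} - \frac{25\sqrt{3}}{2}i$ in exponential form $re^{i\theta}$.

r = |z| = sqrt((25/2)^2 + (-25*sqrt(3)/2)^2) = sqrt(625/4 + 1875/4) = sqrt(625) = 25
θ = arctan(b/a) = arctan(-21.6506/12.5) (quadrant-adjusted) = -60° = -π/3
z = 25e^(-i*π/3)


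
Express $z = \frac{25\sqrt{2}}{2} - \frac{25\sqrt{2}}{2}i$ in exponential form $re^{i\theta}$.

r = |z| = sqrt((25*sqrt(2)/2)^2 + (-25*sqrt(2)/2)^2) = sqrt(625/2 + 625/2) = sqrt(625) = 25
θ = arctan(b/a) = arctan(-17.6777/17.6777) (quadrant-adjusted) = -45° = -π/4
z = 25e^(-i*π/4)


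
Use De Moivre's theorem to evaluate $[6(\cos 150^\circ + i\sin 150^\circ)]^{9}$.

By De Moivre: z^n = r^n(cos(nθ) + i sin(nθ))
= 6^9(cos(9*150°) + i sin(9*150°))
= 10077696(cos 270° + i sin 270°)
= -10077696i


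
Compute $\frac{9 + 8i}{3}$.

Divisor is real, so divide each part by 3:
= 3 + (8/3)i


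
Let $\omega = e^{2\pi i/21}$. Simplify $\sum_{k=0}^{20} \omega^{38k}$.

Let ζ = ω^38 = e^(2πi·38/21). Since 21 ∤ 38, ζ ≠ 1.
Sum = Σ_{k=0}^{20} ζ^k = (ζ^21 - 1)/(ζ - 1) = (ω^{38·21} - 1)/(ζ - 1) = (1 - 1)/(ζ - 1) = 0


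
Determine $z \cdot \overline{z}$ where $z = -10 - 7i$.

z * conjugate(z) = |z|^2 = a^2 + b^2
= (-10)^2 + (-7)^2 = 149


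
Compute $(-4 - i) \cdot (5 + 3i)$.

(a1*a2 - b1*b2) + (a1*b2 + b1*a2)i
= (-20 - (-3)) + (-12 + (-5))i
= -17 - 17i


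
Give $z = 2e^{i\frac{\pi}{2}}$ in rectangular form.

a = r cos θ = 2 * 0 = 0
b = r sin θ = 2 * 1 = 2
z = 2i


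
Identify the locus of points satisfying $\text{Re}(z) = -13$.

Re(z) = x where z = x + yi; the equation x = -13 is satisfied by all points with that x-coordinate
Locus: Vertical line x = -13


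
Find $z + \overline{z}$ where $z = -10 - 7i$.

z + conjugate(z) = (a + bi) + (a - bi) = 2a
= 2 * (-10) = -20


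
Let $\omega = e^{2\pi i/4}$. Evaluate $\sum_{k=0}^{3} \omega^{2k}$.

Let ζ = ω^2 = e^(2πi·2/4). Since 4 ∤ 2, ζ ≠ 1.
Sum = Σ_{k=0}^{3} ζ^k = (ζ^4 - 1)/(ζ - 1) = (ω^{2·4} - 1)/(ζ - 1) = (1 - 1)/(ζ - 1) = 0


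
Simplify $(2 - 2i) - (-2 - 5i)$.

(2 - (-2)) + (-2 - (-5))i = 4 + 3i


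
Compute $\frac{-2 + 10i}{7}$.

Divisor is real, so divide each part by 7:
= -2/7 + (10/7)i


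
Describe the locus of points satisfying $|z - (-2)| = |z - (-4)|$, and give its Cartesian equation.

|z - z1| = |z - z2| means z is equidistant from z1 and z2,
i.e. the perpendicular bisector of the segment from (-2, 0) to (-4, 0) (midpoint (-3, 0)).
With z = x + yi, square both sides:
(x - (-2))^2 + (y - 0)^2 = (x - (-4))^2 + (y - 0)^2
The x^2 and y^2 terms cancel: -4x + 0y = 16 - 4 = 12
Simplify: x = -3
Locus: Perpendicular bisector of the segment from (-2, 0) to (-4, 0): the line x = -3


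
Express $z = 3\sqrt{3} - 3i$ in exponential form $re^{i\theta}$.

r = |z| = sqrt((3*sqrt(3))^2 + (-3)^2) = sqrt(27 + 9) = sqrt(36) = 6
θ = arctan(b/a) = arctan(-3/5.1962) (quadrant-adjusted) = -30° = -π/6
z = 6e^(-i*π/6)


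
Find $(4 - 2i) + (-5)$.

(4 + (-5)) + (-2 + 0)i = -1 - 2i


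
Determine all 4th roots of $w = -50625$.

|w| = 50625, arg(w) = 180°
Root modulus = 50625^(1/4) = 15
Root arguments: θ_k = (180° + 360°k)/4 for k = 0, 1, ..., 3
Roots: 15*sqrt(2)/2 + (15*sqrt(2)/2)i, -15*sqrt(2)/2 + (15*sqrt(2)/2)i, -15*sqrt(2)/2 - (15*sqrt(2)/2)i, 15*sqrt(2)/2 - (15*sqrt(2)/2)i


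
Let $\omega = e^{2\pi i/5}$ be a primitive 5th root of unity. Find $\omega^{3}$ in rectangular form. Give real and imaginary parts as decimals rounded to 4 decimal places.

ω^3 = e^(2πi·3/5) = e^(i·6π/5)
= cos(6π/5) + i sin(6π/5)
= -0.8090 - 0.5878i


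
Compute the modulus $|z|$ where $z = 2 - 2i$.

|z| = sqrt(a^2 + b^2) = sqrt(2^2 + (-2)^2) = sqrt(8) = sqrt(8)


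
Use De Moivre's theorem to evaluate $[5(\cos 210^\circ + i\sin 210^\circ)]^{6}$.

By De Moivre: z^n = r^n(cos(nθ) + i sin(nθ))
= 5^6(cos(6*210°) + i sin(6*210°))
= 15625(cos 180° + i sin 180°)
= -15625


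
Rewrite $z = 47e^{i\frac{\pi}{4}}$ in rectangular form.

a = r cos θ = 47 * sqrt(2)/2 = 47*sqrt(2)/2
b = r sin θ = 47 * sqrt(2)/2 = 47*sqrt(2)/2
z = 47*sqrt(2)/2 + (47*sqrt(2)/2)i


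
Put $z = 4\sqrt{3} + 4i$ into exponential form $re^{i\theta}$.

r = |z| = sqrt((4*sqrt(3))^2 + (4)^2) = sqrt(48 + 16) = sqrt(64) = 8
θ = arctan(b/a) = arctan(4/6.9282) (quadrant-adjusted) = 30° = π/6
z = 8e^(i*π/6)


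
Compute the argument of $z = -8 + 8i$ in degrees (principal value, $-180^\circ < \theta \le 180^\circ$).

θ = arctan(b/a) = arctan(8/-8) (quadrant-adjusted) = 135°


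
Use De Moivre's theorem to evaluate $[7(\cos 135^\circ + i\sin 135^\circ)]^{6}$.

By De Moivre: z^n = r^n(cos(nθ) + i sin(nθ))
= 7^6(cos(6*135°) + i sin(6*135°))
= 117649(cos 90° + i sin 90°)
= 117649i


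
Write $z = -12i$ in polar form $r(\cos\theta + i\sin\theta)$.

r = |z| = sqrt(a^2 + b^2) = sqrt((0)^2 + (-12)^2) = sqrt(0 + 144) = sqrt(144) = 12
a = 0 and b < 0, so z lies on the negative imaginary axis: θ = 270°
z = 12(cos 270° + i sin 270°)


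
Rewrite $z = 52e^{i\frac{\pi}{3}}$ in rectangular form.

a = r cos θ = 52 * 1/2 = 26
b = r sin θ = 52 * sqrt(3)/2 = 26*sqrt(3)
z = 26 + 26*sqrt(3)i


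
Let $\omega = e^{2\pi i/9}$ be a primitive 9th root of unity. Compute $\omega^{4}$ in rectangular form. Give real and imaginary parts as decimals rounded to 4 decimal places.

ω^4 = e^(2πi·4/9) = e^(i·8π/9)
= cos(8π/9) + i sin(8π/9)
= -0.9397 + 0.3420i


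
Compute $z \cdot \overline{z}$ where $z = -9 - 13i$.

z * conjugate(z) = |z|^2 = a^2 + b^2
= (-9)^2 + (-13)^2 = 250


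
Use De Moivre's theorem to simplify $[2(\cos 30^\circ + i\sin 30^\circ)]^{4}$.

By De Moivre: z^n = r^n(cos(nθ) + i sin(nθ))
= 2^4(cos(4*30°) + i sin(4*30°))
= 16(cos 120° + i sin 120°)
= -8 + 8*sqrt(3)i


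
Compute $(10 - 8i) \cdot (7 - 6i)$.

(a1*a2 - b1*b2) + (a1*b2 + b1*a2)i
= (70 - 48) + (-60 + (-56))i
= 22 - 116i


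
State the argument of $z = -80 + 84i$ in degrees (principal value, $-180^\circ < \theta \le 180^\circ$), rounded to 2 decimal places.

θ = arctan(b/a) = arctan(84/-80) (quadrant-adjusted) = 133.60°


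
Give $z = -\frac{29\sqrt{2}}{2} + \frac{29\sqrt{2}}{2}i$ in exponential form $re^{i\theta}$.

r = |z| = sqrt((-29*sqrt(2)/2)^2 + (29*sqrt(2)/2)^2) = sqrt(841/2 + 841/2) = sqrt(841) = 29
θ = arctan(b/a) = arctan(20.5061/-20.5061) (quadrant-adjusted) = 135° = 3π/4
z = 29e^(i*3π/4)


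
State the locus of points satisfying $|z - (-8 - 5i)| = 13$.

|z - z0| = r describes a circle centered at z0 with radius r
Here z0 = -8 - 5i and r = 13
Locus: Circle centered at (-8, -5) with radius 13


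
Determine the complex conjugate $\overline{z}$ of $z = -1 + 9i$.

If z = a + bi, then conjugate(z) = a - bi
conjugate(-1 + 9i) = -1 - 9i


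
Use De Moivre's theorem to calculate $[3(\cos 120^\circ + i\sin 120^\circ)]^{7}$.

By De Moivre: z^n = r^n(cos(nθ) + i sin(nθ))
= 3^7(cos(7*120°) + i sin(7*120°))
= 2187(cos 120° + i sin 120°)
= -2187/2 + (2187*sqrt(3)/2)i


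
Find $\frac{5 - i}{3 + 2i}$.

Multiply numerator and denominator by conjugate (3 - 2i):
= (5 - i)(3 - 2i) / (3^2 + 2^2)
= (13 - 13i) / 13
= 1 - i


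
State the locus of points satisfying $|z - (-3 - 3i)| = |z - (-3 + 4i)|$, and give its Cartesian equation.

|z - z1| = |z - z2| means z is equidistant from z1 and z2,
i.e. the perpendicular bisector of the segment from (-3, -3) to (-3, 4) (midpoint (-3, 1/2)).
With z = x + yi, square both sides:
(x - (-3))^2 + (y - (-3))^2 = (x - (-3))^2 + (y - 4)^2
The x^2 and y^2 terms cancel: 0x + 14y = 25 - 18 = 7
Simplify: y = 1/2
Locus: Perpendicular bisector of the segment from (-3, -3) to (-3, 4): the line y = 1/2


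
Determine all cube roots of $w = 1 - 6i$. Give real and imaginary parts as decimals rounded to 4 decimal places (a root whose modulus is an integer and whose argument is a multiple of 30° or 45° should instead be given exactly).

|w| = sqrt(37) ≈ 6.082763, arg(w) ≈ 279.462322°
Root modulus = sqrt(37)^(1/3) ≈ 1.825437
Root arguments: θ_k = (arg(w) + 360°k)/3 for k = 0, 1, ..., 2
Compute each root as (root modulus)(cos θ_k + i sin θ_k) using full-precision intermediates, then round to 4 decimal places.
Roots: -0.1004 + 1.8227i, -1.5283 - 0.9983i, 1.6287 - 0.8244i


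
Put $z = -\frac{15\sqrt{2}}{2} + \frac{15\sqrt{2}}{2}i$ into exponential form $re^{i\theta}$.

r = |z| = sqrt((-15*sqrt(2)/2)^2 + (15*sqrt(2)/2)^2) = sqrt(225/2 + 225/2) = sqrt(225) = 15
θ = arctan(b/a) = arctan(10.6066/-10.6066) (quadrant-adjusted) = 135° = 3π/4
z = 15e^(i*3π/4)


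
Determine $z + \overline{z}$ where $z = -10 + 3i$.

z + conjugate(z) = (a + bi) + (a - bi) = 2a
= 2 * (-10) = -20


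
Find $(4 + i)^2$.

(a + bi)^2 = a^2 - b^2 + 2abi
= 4^2 - 1^2 + 2*4*1i
= 15 + 8i


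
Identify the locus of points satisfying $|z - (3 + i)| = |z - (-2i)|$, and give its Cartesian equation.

|z - z1| = |z - z2| means z is equidistant from z1 and z2,
i.e. the perpendicular bisector of the segment from (3, 1) to (0, -2) (midpoint (3/2, -1/2)).
With z = x + yi, square both sides:
(x - 3)^2 + (y - 1)^2 = (x - 0)^2 + (y - (-2))^2
The x^2 and y^2 terms cancel: -6x + (-6)y = 4 - 10 = -6
Simplify: x + y = 1
Locus: Perpendicular bisector of the segment from (3, 1) to (0, -2): the line x + y = 1


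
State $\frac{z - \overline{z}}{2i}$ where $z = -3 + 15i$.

z - conjugate(z) = 2bi
(z - conjugate(z))/(2i) = 2bi/(2i) = b = 15


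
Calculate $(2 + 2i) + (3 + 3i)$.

(2 + 3) + (2 + 3)i = 5 + 5i


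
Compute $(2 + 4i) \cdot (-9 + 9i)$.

(a1*a2 - b1*b2) + (a1*b2 + b1*a2)i
= (-18 - 36) + (18 + (-36))i
= -54 - 18i


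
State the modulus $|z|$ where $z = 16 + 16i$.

|z| = sqrt(a^2 + b^2) = sqrt(16^2 + 16^2) = sqrt(512) = sqrt(512)


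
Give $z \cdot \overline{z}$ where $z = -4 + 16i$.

z * conjugate(z) = |z|^2 = a^2 + b^2
= (-4)^2 + 16^2 = 272


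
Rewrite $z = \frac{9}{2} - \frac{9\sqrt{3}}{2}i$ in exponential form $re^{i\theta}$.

r = |z| = sqrt((9/2)^2 + (-9*sqrt(3)/2)^2) = sqrt(81/4 + 243/4) = sqrt(81) = 9
θ = arctan(b/a) = arctan(-7.7942/4.5) (quadrant-adjusted) = -60° = -π/3
z = 9e^(-i*π/3)


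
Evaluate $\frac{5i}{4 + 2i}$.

Multiply numerator and denominator by conjugate (4 - 2i):
= (5i)(4 - 2i) / (4^2 + 2^2)
= (10 + 20i) / 20
Divide through by 10: (1 + 2i) / 2
= 1/2 + i


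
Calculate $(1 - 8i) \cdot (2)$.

(a1*a2 - b1*b2) + (a1*b2 + b1*a2)i
= (2 - 0) + (0 + (-16))i
= 2 - 16i


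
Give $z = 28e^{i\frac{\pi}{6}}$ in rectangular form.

a = r cos θ = 28 * sqrt(3)/2 = 14*sqrt(3)
b = r sin θ = 28 * 1/2 = 14
z = 14*sqrt(3) + 14i


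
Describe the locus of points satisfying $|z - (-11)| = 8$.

|z - z0| = r describes a circle centered at z0 with radius r
Here z0 = -11 and r = 8
Locus: Circle centered at (-11, 0) with radius 8


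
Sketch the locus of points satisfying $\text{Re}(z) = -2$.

Re(z) = x where z = x + yi; the equation x = -2 is satisfied by all points with that x-coordinate
Locus: Vertical line x = -2


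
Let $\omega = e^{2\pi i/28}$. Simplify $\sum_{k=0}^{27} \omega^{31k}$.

Let ζ = ω^31 = e^(2πi·31/28). Since 28 ∤ 31, ζ ≠ 1.
Sum = Σ_{k=0}^{27} ζ^k = (ζ^28 - 1)/(ζ - 1) = (ω^{31·28} - 1)/(ζ - 1) = (1 - 1)/(ζ - 1) = 0


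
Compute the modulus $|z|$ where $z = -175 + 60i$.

|z| = sqrt(a^2 + b^2) = sqrt((-175)^2 + 60^2) = sqrt(34225) = 185


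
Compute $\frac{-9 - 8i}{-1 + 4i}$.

Multiply numerator and denominator by conjugate (-1 - 4i):
= (-9 - 8i)(-1 - 4i) / ((-1)^2 + 4^2)
= (-23 + 44i) / 17
= -23/17 + (44/17)i


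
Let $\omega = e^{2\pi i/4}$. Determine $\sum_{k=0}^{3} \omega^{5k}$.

Let ζ = ω^5 = e^(2πi·5/4). Since 4 ∤ 5, ζ ≠ 1.
Sum = Σ_{k=0}^{3} ζ^k = (ζ^4 - 1)/(ζ - 1) = (ω^{5·4} - 1)/(ζ - 1) = (1 - 1)/(ζ - 1) = 0


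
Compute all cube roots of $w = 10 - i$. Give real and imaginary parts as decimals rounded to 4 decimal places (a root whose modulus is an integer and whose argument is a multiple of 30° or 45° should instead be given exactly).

|w| = sqrt(101) ≈ 10.049876, arg(w) ≈ 354.289407°
Root modulus = sqrt(101)^(1/3) ≈ 2.158011
Root arguments: θ_k = (arg(w) + 360°k)/3 for k = 0, 1, ..., 2
Compute each root as (root modulus)(cos θ_k + i sin θ_k) using full-precision intermediates, then round to 4 decimal places.
Roots: -1.0163 + 1.9037i, -1.1405 - 1.8320i, 2.1568 - 0.0717i


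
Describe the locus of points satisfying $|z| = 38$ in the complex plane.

|z| = 38 means sqrt(x^2 + y^2) = 38
This is a circle of radius 38 centered at the origin


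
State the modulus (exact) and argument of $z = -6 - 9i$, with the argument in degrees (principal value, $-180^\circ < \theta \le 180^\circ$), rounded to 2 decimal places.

|z| = sqrt((-6)^2 + (-9)^2) = sqrt(117)
arg(z) = arctan(b/a) = arctan(-9/-6) (quadrant-adjusted) = -123.69°


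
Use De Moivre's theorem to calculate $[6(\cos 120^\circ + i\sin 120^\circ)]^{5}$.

By De Moivre: z^n = r^n(cos(nθ) + i sin(nθ))
= 6^5(cos(5*120°) + i sin(5*120°))
= 7776(cos 240° + i sin 240°)
= -3888 - 3888*sqrt(3)i


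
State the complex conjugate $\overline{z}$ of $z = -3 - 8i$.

If z = a + bi, then conjugate(z) = a - bi
conjugate(-3 - 8i) = -3 + 8i


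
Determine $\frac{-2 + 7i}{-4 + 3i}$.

Multiply numerator and denominator by conjugate (-4 - 3i):
= (-2 + 7i)(-4 - 3i) / ((-4)^2 + 3^2)
= (29 - 22i) / 25
= 29/25 - (22/25)i


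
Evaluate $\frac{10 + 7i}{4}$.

Divisor is real, so divide each part by 4:
= 5/2 + (7/4)i


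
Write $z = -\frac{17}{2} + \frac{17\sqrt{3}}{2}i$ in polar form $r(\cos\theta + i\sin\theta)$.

r = |z| = sqrt(a^2 + b^2) = sqrt((-17/2)^2 + (17*sqrt(3)/2)^2) = sqrt(289/4 + 867/4) = sqrt(289) = 17
θ = arctan(b/a) = arctan(14.7224/-8.5) (quadrant-adjusted) = 120°
z = 17(cos 120° + i sin 120°)


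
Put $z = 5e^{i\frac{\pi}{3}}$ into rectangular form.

a = r cos θ = 5 * 1/2 = 5/2
b = r sin θ = 5 * sqrt(3)/2 = 5*sqrt(3)/2
z = 5/2 + (5*sqrt(3)/2)i


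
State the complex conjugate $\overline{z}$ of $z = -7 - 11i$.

If z = a + bi, then conjugate(z) = a - bi
conjugate(-7 - 11i) = -7 + 11i


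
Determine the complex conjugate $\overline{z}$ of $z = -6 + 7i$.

If z = a + bi, then conjugate(z) = a - bi
conjugate(-6 + 7i) = -6 - 7i


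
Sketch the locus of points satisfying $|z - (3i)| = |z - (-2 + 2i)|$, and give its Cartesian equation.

|z - z1| = |z - z2| means z is equidistant from z1 and z2,
i.e. the perpendicular bisector of the segment from (0, 3) to (-2, 2) (midpoint (-1, 5/2)).
With z = x + yi, square both sides:
(x - 0)^2 + (y - 3)^2 = (x - (-2))^2 + (y - 2)^2
The x^2 and y^2 terms cancel: -4x + (-2)y = 8 - 9 = -1
Simplify: 4x + 2y = 1
Locus: Perpendicular bisector of the segment from (0, 3) to (-2, 2): the line 4x + 2y = 1


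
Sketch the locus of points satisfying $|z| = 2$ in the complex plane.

|z| = 2 means sqrt(x^2 + y^2) = 2
This is a circle of radius 2 centered at the origin


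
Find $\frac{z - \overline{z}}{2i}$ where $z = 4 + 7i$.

z - conjugate(z) = 2bi
(z - conjugate(z))/(2i) = 2bi/(2i) = b = 7


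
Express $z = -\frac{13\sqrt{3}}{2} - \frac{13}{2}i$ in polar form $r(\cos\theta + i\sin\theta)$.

r = |z| = sqrt(a^2 + b^2) = sqrt((-13*sqrt(3)/2)^2 + (-13/2)^2) = sqrt(507/4 + 169/4) = sqrt(169) = 13
θ = arctan(b/a) = arctan(-6.5/-11.2583) (quadrant-adjusted) = 210°
z = 13(cos 210° + i sin 210°)


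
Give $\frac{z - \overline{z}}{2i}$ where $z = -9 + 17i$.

z - conjugate(z) = 2bi
(z - conjugate(z))/(2i) = 2bi/(2i) = b = 17


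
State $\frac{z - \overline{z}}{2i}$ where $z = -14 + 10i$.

z - conjugate(z) = 2bi
(z - conjugate(z))/(2i) = 2bi/(2i) = b = 10


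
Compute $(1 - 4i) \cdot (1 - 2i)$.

(a1*a2 - b1*b2) + (a1*b2 + b1*a2)i
= (1 - 8) + (-2 + (-4))i
= -7 - 6i


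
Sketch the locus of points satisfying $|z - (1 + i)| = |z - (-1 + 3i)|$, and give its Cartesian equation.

|z - z1| = |z - z2| means z is equidistant from z1 and z2,
i.e. the perpendicular bisector of the segment from (1, 1) to (-1, 3) (midpoint (0, 2)).
With z = x + yi, square both sides:
(x - 1)^2 + (y - 1)^2 = (x - (-1))^2 + (y - 3)^2
The x^2 and y^2 terms cancel: -4x + 4y = 10 - 2 = 8
Simplify: x - y = -2
Locus: Perpendicular bisector of the segment from (1, 1) to (-1, 3): the line x - y = -2


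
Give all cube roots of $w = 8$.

|w| = 8, arg(w) = 0°
Root modulus = 8^(1/3) = 2
Root arguments: θ_k = (0° + 360°k)/3 for k = 0, 1, ..., 2
Roots: 2, -1 + sqrt(3)i, -1 - sqrt(3)i


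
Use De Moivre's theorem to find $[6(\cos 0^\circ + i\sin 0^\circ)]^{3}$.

By De Moivre: z^n = r^n(cos(nθ) + i sin(nθ))
= 6^3(cos(3*0°) + i sin(3*0°))
= 216(cos 0° + i sin 0°)
= 216


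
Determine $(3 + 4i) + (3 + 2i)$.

(3 + 3) + (4 + 2)i = 6 + 6i


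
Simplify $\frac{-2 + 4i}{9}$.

Divisor is real, so divide each part by 9:
= -2/9 + (4/9)i


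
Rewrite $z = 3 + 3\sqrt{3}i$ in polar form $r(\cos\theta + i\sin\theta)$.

r = |z| = sqrt(a^2 + b^2) = sqrt((3)^2 + (3*sqrt(3))^2) = sqrt(9 + 27) = sqrt(36) = 6
θ = arctan(b/a) = arctan(5.1962/3) (quadrant-adjusted) = 60°
z = 6(cos 60° + i sin 60°)


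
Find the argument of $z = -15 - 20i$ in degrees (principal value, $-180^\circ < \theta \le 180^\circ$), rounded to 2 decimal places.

θ = arctan(b/a) = arctan(-20/-15) (quadrant-adjusted) = -126.87°


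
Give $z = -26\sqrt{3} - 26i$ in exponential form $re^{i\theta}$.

r = |z| = sqrt((-26*sqrt(3))^2 + (-26)^2) = sqrt(2028 + 676) = sqrt(2704) = 52
θ = arctan(b/a) = arctan(-26/-45.0333) (quadrant-adjusted) = 210° = 7π/6
z = 52e^(i*7π/6)


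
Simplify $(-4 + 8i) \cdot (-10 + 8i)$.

(a1*a2 - b1*b2) + (a1*b2 + b1*a2)i
= (40 - 64) + (-32 + (-80))i
= -24 - 112i


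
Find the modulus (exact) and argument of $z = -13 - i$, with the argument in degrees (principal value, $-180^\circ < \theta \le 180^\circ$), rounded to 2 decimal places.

|z| = sqrt((-13)^2 + (-1)^2) = sqrt(170)
arg(z) = arctan(b/a) = arctan(-1/-13) (quadrant-adjusted) = -175.60°


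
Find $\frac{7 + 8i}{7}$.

Divisor is real, so divide each part by 7:
= 1 + (8/7)i


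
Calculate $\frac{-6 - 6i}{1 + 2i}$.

Multiply numerator and denominator by conjugate (1 - 2i):
= (-6 - 6i)(1 - 2i) / (1^2 + 2^2)
= (-18 + 6i) / 5
= -18/5 + (6/5)i


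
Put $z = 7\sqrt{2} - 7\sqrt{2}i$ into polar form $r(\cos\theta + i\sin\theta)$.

r = |z| = sqrt(a^2 + b^2) = sqrt((7*sqrt(2))^2 + (-7*sqrt(2))^2) = sqrt(98 + 98) = sqrt(196) = 14
θ = arctan(b/a) = arctan(-9.8995/9.8995) (quadrant-adjusted) = 315°
z = 14(cos 315° + i sin 315°)


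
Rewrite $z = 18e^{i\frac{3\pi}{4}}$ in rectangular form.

a = r cos θ = 18 * -sqrt(2)/2 = -9*sqrt(2)
b = r sin θ = 18 * sqrt(2)/2 = 9*sqrt(2)
z = -9*sqrt(2) + 9*sqrt(2)i


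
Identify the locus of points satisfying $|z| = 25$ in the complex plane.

|z| = 25 means sqrt(x^2 + y^2) = 25
This is a circle of radius 25 centered at the origin


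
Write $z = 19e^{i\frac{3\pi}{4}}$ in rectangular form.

a = r cos θ = 19 * -sqrt(2)/2 = -19*sqrt(2)/2
b = r sin θ = 19 * sqrt(2)/2 = 19*sqrt(2)/2
z = -19*sqrt(2)/2 + (19*sqrt(2)/2)i


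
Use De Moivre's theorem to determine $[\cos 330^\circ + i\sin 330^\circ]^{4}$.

By De Moivre: z^n = r^n(cos(nθ) + i sin(nθ))
= 1^4(cos(4*330°) + i sin(4*330°))
= 1(cos 240° + i sin 240°)
= -1/2 - (sqrt(3)/2)i


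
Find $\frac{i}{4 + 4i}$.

Multiply numerator and denominator by conjugate (4 - 4i):
= (i)(4 - 4i) / (4^2 + 4^2)
= (4 + 4i) / 32
Divide through by 4: (1 + i) / 8
= 1/8 + (1/8)i


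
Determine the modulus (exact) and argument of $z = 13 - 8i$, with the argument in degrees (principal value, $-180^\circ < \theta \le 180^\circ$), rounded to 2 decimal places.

|z| = sqrt(13^2 + (-8)^2) = sqrt(233)
arg(z) = arctan(b/a) = arctan(-8/13) (quadrant-adjusted) = -31.61°


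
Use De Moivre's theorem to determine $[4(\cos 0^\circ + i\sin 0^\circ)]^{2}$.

By De Moivre: z^n = r^n(cos(nθ) + i sin(nθ))
= 4^2(cos(2*0°) + i sin(2*0°))
= 16(cos 0° + i sin 0°)
= 16


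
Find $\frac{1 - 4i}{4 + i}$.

Multiply numerator and denominator by conjugate (4 - i):
= (1 - 4i)(4 - i) / (4^2 + 1^2)
= (-17i) / 17
= -i


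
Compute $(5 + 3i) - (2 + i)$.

(5 - 2) + (3 - 1)i = 3 + 2i


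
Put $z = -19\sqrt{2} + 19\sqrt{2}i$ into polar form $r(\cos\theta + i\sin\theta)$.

r = |z| = sqrt(a^2 + b^2) = sqrt((-19*sqrt(2))^2 + (19*sqrt(2))^2) = sqrt(722 + 722) = sqrt(1444) = 38
θ = arctan(b/a) = arctan(26.8701/-26.8701) (quadrant-adjusted) = 135°
z = 38(cos 135° + i sin 135°)


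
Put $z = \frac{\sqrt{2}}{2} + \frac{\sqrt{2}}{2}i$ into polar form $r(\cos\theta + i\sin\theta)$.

r = |z| = sqrt(a^2 + b^2) = sqrt((sqrt(2)/2)^2 + (sqrt(2)/2)^2) = sqrt(1/2 + 1/2) = sqrt(1) = 1
θ = arctan(b/a) = arctan(0.7071/0.7071) (quadrant-adjusted) = 45°
z = 1(cos 45° + i sin 45°)


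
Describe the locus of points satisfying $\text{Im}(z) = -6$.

Im(z) = y where z = x + yi; the equation y = -6 is satisfied by all points with that y-coordinate
Locus: Horizontal line y = -6


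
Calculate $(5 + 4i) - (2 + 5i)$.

(5 - 2) + (4 - 5)i = 3 - i


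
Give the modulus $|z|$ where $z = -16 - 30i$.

|z| = sqrt(a^2 + b^2) = sqrt((-16)^2 + (-30)^2) = sqrt(1156) = 34


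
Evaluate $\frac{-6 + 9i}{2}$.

Divisor is real, so divide each part by 2:
= -3 + (9/2)i


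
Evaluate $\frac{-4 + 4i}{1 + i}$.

Multiply numerator and denominator by conjugate (1 - i):
= (-4 + 4i)(1 - i) / (1^2 + 1^2)
= (8i) / 2
= 4i


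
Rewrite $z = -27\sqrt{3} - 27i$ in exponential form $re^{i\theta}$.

r = |z| = sqrt((-27*sqrt(3))^2 + (-27)^2) = sqrt(2187 + 729) = sqrt(2916) = 54
θ = arctan(b/a) = arctan(-27/-46.7654) (quadrant-adjusted) = 210° = 7π/6
z = 54e^(i*7π/6)
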